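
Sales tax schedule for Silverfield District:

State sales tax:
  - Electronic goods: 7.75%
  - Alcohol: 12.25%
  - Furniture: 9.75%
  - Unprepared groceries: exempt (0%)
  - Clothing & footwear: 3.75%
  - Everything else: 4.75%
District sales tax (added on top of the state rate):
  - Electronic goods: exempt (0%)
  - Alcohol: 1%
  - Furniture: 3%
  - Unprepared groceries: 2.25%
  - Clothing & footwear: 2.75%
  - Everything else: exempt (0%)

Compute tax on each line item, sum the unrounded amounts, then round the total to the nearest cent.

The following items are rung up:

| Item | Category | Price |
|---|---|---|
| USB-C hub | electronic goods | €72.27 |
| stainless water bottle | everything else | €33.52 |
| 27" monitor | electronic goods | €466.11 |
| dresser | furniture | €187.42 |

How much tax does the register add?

USB-C hub €72.27: electronic goods → 7.75% + 0% district = 7.75% → €5.600925
Stainless water bottle €33.52: everything else → 4.75% + 0% district = 4.75% → €1.5922
27" monitor €466.11: electronic goods → 7.75% + 0% district = 7.75% → €36.123525
Dresser €187.42: furniture → 9.75% + 3% district = 12.75% → €23.89605
Unrounded tax sum = €67.2127 → €67.21

€67.21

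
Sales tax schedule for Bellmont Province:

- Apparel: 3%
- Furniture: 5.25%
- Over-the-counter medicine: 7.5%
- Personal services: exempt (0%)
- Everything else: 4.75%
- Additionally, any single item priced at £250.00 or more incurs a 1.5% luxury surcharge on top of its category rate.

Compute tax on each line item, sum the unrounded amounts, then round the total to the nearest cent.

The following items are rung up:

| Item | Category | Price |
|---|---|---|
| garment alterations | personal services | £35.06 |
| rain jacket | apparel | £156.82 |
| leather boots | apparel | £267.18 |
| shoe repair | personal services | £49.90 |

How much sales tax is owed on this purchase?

Garment alterations £35.06: personal services → 0% → £0.00
Rain jacket £156.82: apparel → 3% → £4.7046
Leather boots £267.18: apparel → 3% + 1.5% surcharge = 4.5% → £12.0231
Shoe repair £49.90: personal services → 0% → £0.00
Unrounded tax sum = £16.7277 → £16.73

£16.73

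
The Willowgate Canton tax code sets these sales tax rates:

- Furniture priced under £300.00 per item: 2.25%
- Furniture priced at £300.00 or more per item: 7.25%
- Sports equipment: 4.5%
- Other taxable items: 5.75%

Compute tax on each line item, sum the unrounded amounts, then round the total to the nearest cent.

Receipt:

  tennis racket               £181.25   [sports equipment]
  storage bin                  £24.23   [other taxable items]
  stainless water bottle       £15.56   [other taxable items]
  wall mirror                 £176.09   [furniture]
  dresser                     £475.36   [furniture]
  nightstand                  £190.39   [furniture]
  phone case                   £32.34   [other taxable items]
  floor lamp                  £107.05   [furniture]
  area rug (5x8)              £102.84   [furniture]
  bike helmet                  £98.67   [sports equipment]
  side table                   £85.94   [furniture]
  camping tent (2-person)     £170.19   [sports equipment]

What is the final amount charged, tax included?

£1733.68

Tennis racket £181.25: sports equipment → 4.5% → £8.15625
Storage bin £24.23: other taxable items → 5.75% → £1.393225
Stainless water bottle £15.56: other taxable items → 5.75% → £0.8947
Wall mirror £176.09: furniture, under £300.00 → 2.25% → £3.962025
Dresser £475.36: furniture, £300.00 or more → 7.25% → £34.4636
Nightstand £190.39: furniture, under £300.00 → 2.25% → £4.283775
Phone case £32.34: other taxable items → 5.75% → £1.85955
Floor lamp £107.05: furniture, under £300.00 → 2.25% → £2.408625
Area rug (5x8) £102.84: furniture, under £300.00 → 2.25% → £2.3139
Bike helmet £98.67: sports equipment → 4.5% → £4.44015
Side table £85.94: furniture, under £300.00 → 2.25% → £1.93365
Camping tent (2-person) £170.19: sports equipment → 4.5% → £7.65855
Subtotal = £1659.91; unrounded tax = £73.768 → £73.77; total due = £1733.68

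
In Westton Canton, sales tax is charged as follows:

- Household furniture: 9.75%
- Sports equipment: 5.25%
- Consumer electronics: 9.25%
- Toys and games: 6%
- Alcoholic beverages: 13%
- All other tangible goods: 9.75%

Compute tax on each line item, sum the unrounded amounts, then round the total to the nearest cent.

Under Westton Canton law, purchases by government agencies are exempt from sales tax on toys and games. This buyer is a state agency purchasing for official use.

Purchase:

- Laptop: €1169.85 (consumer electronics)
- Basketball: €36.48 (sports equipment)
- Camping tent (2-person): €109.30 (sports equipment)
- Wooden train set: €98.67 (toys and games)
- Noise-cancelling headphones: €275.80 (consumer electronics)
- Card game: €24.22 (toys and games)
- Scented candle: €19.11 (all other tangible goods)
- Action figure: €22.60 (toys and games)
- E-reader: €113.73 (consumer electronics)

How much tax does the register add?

Laptop €1169.85: consumer electronics → 9.25% → €108.211125
Basketball €36.48: sports equipment → 5.25% → €1.9152
Camping tent (2-person) €109.30: sports equipment → 5.25% → €5.73825
Wooden train set €98.67: toys and games, buyer-exempt → 0% → €0.00
Noise-cancelling headphones €275.80: consumer electronics → 9.25% → €25.5115
Card game €24.22: toys and games, buyer-exempt → 0% → €0.00
Scented candle €19.11: all other tangible goods → 9.75% → €1.863225
Action figure €22.60: toys and games, buyer-exempt → 0% → €0.00
E-reader €113.73: consumer electronics → 9.25% → €10.520025
Unrounded tax sum = €153.759325 → €153.76

€153.76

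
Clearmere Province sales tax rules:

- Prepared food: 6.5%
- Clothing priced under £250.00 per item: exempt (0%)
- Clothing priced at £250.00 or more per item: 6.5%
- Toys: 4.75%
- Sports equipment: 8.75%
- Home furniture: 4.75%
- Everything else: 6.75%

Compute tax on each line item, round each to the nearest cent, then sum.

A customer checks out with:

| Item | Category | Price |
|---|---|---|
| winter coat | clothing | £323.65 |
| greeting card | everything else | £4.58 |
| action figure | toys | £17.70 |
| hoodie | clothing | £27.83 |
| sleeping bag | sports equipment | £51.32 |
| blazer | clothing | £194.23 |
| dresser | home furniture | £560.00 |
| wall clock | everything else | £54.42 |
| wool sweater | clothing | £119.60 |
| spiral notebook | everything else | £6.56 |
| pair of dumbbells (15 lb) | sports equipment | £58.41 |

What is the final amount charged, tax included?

£1480.80

Winter coat £323.65: clothing, £250.00 or more → 6.5% → £21.04
Greeting card £4.58: everything else → 6.75% → £0.31
Action figure £17.70: toys → 4.75% → £0.84
Hoodie £27.83: clothing, under £250.00 → 0% → £0.00
Sleeping bag £51.32: sports equipment → 8.75% → £4.49
Blazer £194.23: clothing, under £250.00 → 0% → £0.00
Dresser £560.00: home furniture → 4.75% → £26.60
Wall clock £54.42: everything else → 6.75% → £3.67
Wool sweater £119.60: clothing, under £250.00 → 0% → £0.00
Spiral notebook £6.56: everything else → 6.75% → £0.44
Pair of dumbbells (15 lb) £58.41: sports equipment → 8.75% → £5.11
Subtotal = £1418.30; tax = £62.50; total due = £1480.80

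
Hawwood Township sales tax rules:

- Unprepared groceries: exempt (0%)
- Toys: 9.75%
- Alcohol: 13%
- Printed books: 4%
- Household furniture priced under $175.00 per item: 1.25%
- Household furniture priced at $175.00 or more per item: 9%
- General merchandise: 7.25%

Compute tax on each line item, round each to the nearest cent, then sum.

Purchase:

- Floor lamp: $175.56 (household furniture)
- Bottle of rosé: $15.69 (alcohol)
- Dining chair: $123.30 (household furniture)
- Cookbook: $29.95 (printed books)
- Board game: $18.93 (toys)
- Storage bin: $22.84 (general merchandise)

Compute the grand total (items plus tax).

$410.36

Floor lamp $175.56: household furniture, $175.00 or more → 9% → $15.80
Bottle of rosé $15.69: alcohol → 13% → $2.04
Dining chair $123.30: household furniture, under $175.00 → 1.25% → $1.54
Cookbook $29.95: printed books → 4% → $1.20
Board game $18.93: toys → 9.75% → $1.85
Storage bin $22.84: general merchandise → 7.25% → $1.66
Subtotal = $386.27; tax = $24.09; total due = $410.36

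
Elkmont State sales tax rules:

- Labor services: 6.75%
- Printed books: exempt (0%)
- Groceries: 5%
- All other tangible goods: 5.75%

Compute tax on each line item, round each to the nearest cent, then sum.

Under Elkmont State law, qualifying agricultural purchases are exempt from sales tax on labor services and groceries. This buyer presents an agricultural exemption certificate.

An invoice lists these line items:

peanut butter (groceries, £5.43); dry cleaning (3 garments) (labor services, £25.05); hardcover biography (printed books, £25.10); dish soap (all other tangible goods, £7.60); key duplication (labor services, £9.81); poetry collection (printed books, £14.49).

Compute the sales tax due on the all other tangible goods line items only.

Dish soap £7.60: all other tangible goods → 5.75% → £0.44
Tax on all other tangible goods = £0.44

£0.44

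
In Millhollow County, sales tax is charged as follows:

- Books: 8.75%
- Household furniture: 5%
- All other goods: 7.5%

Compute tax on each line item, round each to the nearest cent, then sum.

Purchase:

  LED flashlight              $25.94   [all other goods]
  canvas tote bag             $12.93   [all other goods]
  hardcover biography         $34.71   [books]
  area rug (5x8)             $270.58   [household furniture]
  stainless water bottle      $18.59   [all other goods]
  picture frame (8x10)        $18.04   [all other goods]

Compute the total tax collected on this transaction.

LED flashlight $25.94: all other goods → 7.5% → $1.95
Canvas tote bag $12.93: all other goods → 7.5% → $0.97
Hardcover biography $34.71: books → 8.75% → $3.04
Area rug (5x8) $270.58: household furniture → 5% → $13.53
Stainless water bottle $18.59: all other goods → 7.5% → $1.39
Picture frame (8x10) $18.04: all other goods → 7.5% → $1.35
Total tax = $1.95 + $0.97 + $3.04 + $13.53 + $1.39 + $1.35 = $22.23

$22.23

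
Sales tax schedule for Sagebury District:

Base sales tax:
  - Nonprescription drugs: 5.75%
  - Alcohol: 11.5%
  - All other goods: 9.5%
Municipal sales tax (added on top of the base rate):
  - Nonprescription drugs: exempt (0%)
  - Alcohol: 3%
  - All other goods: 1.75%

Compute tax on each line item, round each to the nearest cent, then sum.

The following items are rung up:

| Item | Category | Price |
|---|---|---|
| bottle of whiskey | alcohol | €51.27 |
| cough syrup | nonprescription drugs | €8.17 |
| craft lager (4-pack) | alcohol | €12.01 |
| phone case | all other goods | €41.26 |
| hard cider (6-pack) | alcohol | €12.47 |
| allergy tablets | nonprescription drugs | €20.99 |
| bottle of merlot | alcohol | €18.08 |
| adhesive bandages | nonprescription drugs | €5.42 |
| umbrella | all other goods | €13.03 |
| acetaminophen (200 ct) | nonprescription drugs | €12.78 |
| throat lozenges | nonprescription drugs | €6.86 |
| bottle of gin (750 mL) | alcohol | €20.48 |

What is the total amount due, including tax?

€248.61

Bottle of whiskey €51.27: alcohol → 11.5% + 3% municipal = 14.5% → €7.43
Cough syrup €8.17: nonprescription drugs → 5.75% + 0% municipal = 5.75% → €0.47
Craft lager (4-pack) €12.01: alcohol → 11.5% + 3% municipal = 14.5% → €1.74
Phone case €41.26: all other goods → 9.5% + 1.75% municipal = 11.25% → €4.64
Hard cider (6-pack) €12.47: alcohol → 11.5% + 3% municipal = 14.5% → €1.81
Allergy tablets €20.99: nonprescription drugs → 5.75% + 0% municipal = 5.75% → €1.21
Bottle of merlot €18.08: alcohol → 11.5% + 3% municipal = 14.5% → €2.62
Adhesive bandages €5.42: nonprescription drugs → 5.75% + 0% municipal = 5.75% → €0.31
Umbrella €13.03: all other goods → 9.5% + 1.75% municipal = 11.25% → €1.47
Acetaminophen (200 ct) €12.78: nonprescription drugs → 5.75% + 0% municipal = 5.75% → €0.73
Throat lozenges €6.86: nonprescription drugs → 5.75% + 0% municipal = 5.75% → €0.39
Bottle of gin (750 mL) €20.48: alcohol → 11.5% + 3% municipal = 14.5% → €2.97
Subtotal = €222.82; tax = €25.79; total due = €248.61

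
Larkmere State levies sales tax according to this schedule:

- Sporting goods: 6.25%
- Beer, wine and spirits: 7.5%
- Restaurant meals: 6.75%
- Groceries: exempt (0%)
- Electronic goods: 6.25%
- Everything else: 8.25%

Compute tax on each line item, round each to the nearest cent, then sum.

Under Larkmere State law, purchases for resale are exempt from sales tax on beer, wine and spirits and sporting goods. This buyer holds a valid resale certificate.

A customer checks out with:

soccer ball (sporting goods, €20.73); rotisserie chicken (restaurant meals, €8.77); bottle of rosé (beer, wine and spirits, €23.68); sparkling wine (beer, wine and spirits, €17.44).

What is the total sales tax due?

Soccer ball €20.73: sporting goods, buyer-exempt → 0% → €0.00
Rotisserie chicken €8.77: restaurant meals → 6.75% → €0.59
Bottle of rosé €23.68: beer, wine and spirits, buyer-exempt → 0% → €0.00
Sparkling wine €17.44: beer, wine and spirits, buyer-exempt → 0% → €0.00
Total tax = €0.59

€0.59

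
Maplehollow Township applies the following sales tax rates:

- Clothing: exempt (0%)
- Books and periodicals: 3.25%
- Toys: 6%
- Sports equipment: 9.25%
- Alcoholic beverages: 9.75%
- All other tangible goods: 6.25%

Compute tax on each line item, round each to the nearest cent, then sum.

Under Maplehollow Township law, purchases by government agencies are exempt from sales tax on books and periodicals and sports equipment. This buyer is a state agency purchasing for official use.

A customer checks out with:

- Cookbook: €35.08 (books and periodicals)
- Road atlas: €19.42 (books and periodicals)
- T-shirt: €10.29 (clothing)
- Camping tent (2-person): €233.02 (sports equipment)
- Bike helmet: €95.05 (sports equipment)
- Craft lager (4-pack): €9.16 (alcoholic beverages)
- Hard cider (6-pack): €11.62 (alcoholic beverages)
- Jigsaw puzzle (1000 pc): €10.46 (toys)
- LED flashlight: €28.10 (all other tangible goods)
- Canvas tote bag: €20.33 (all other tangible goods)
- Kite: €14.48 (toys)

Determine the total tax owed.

€6.55

Cookbook €35.08: books and periodicals, buyer-exempt → 0% → €0.00
Road atlas €19.42: books and periodicals, buyer-exempt → 0% → €0.00
T-shirt €10.29: clothing → 0% → €0.00
Camping tent (2-person) €233.02: sports equipment, buyer-exempt → 0% → €0.00
Bike helmet €95.05: sports equipment, buyer-exempt → 0% → €0.00
Craft lager (4-pack) €9.16: alcoholic beverages → 9.75% → €0.89
Hard cider (6-pack) €11.62: alcoholic beverages → 9.75% → €1.13
Jigsaw puzzle (1000 pc) €10.46: toys → 6% → €0.63
LED flashlight €28.10: all other tangible goods → 6.25% → €1.76
Canvas tote bag €20.33: all other tangible goods → 6.25% → €1.27
Kite €14.48: toys → 6% → €0.87
Total tax = €0.89 + €1.13 + €0.63 + €1.76 + €1.27 + €0.87 = €6.55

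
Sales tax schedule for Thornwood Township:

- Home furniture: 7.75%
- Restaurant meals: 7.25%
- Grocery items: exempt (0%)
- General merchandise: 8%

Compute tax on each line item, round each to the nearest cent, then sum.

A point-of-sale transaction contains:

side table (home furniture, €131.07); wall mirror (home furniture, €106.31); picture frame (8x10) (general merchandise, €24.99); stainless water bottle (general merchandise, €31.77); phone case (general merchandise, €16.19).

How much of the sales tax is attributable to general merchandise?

€5.84

Picture frame (8x10) €24.99: general merchandise → 8% → €2.00
Stainless water bottle €31.77: general merchandise → 8% → €2.54
Phone case €16.19: general merchandise → 8% → €1.30
Tax on general merchandise = €2.00 + €2.54 + €1.30 = €5.84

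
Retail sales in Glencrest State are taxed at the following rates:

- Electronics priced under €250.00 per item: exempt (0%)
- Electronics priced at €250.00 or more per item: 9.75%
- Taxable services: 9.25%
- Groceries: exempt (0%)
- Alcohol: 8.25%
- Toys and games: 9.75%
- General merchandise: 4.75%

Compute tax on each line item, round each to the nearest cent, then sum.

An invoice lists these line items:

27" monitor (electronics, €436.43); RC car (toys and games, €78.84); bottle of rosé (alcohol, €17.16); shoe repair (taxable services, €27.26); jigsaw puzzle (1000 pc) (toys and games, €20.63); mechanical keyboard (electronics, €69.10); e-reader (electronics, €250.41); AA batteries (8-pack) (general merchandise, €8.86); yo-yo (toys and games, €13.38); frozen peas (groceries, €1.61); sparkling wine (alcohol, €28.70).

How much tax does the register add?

€84.69

27" monitor €436.43: electronics, €250.00 or more → 9.75% → €42.55
RC car €78.84: toys and games → 9.75% → €7.69
Bottle of rosé €17.16: alcohol → 8.25% → €1.42
Shoe repair €27.26: taxable services → 9.25% → €2.52
Jigsaw puzzle (1000 pc) €20.63: toys and games → 9.75% → €2.01
Mechanical keyboard €69.10: electronics, under €250.00 → 0% → €0.00
E-reader €250.41: electronics, €250.00 or more → 9.75% → €24.41
AA batteries (8-pack) €8.86: general merchandise → 4.75% → €0.42
Yo-yo €13.38: toys and games → 9.75% → €1.30
Frozen peas €1.61: groceries → 0% → €0.00
Sparkling wine €28.70: alcohol → 8.25% → €2.37
Total tax = €42.55 + €7.69 + €1.42 + €2.52 + €2.01 + €24.41 + €0.42 + €1.30 + €2.37 = €84.69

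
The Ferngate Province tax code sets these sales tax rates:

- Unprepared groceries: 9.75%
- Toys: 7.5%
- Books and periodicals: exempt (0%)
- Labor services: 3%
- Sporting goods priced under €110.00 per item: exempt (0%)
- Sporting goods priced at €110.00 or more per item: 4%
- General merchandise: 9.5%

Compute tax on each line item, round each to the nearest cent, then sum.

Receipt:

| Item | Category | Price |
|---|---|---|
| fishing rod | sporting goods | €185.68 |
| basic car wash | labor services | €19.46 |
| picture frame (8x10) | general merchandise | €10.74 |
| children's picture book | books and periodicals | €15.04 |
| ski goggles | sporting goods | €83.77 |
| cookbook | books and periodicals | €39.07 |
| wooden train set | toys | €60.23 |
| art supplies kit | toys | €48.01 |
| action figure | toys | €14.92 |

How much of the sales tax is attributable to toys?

€9.24

Wooden train set €60.23: toys → 7.5% → €4.52
Art supplies kit €48.01: toys → 7.5% → €3.60
Action figure €14.92: toys → 7.5% → €1.12
Tax on toys = €4.52 + €3.60 + €1.12 = €9.24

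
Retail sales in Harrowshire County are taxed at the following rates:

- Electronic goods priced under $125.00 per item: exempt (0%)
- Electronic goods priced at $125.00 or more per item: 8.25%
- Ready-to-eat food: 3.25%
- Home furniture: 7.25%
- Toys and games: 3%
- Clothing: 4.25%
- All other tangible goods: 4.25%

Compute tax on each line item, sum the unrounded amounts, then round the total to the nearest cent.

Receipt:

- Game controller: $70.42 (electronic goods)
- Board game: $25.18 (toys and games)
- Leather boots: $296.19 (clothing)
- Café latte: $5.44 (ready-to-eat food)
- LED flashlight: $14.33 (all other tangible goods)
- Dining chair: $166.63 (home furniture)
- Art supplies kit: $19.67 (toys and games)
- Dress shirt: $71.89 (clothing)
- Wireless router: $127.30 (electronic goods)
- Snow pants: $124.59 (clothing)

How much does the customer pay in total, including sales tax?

$967.29

Game controller $70.42: electronic goods, under $125.00 → 0% → $0.00
Board game $25.18: toys and games → 3% → $0.7554
Leather boots $296.19: clothing → 4.25% → $12.588075
Café latte $5.44: ready-to-eat food → 3.25% → $0.1768
LED flashlight $14.33: all other tangible goods → 4.25% → $0.609025
Dining chair $166.63: home furniture → 7.25% → $12.080675
Art supplies kit $19.67: toys and games → 3% → $0.5901
Dress shirt $71.89: clothing → 4.25% → $3.055325
Wireless router $127.30: electronic goods, $125.00 or more → 8.25% → $10.50225
Snow pants $124.59: clothing → 4.25% → $5.295075
Subtotal = $921.64; unrounded tax = $45.652725 → $45.65; total due = $967.29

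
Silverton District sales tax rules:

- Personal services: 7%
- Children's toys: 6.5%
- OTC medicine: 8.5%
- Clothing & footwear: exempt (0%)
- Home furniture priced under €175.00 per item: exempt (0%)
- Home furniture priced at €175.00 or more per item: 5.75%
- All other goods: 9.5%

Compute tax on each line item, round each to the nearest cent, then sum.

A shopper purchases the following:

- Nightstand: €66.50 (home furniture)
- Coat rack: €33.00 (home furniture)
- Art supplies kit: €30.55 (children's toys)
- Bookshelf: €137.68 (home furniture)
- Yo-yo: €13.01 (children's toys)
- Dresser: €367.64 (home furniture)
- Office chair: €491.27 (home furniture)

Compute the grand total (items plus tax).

Nightstand €66.50: home furniture, under €175.00 → 0% → €0.00
Coat rack €33.00: home furniture, under €175.00 → 0% → €0.00
Art supplies kit €30.55: children's toys → 6.5% → €1.99
Bookshelf €137.68: home furniture, under €175.00 → 0% → €0.00
Yo-yo €13.01: children's toys → 6.5% → €0.85
Dresser €367.64: home furniture, €175.00 or more → 5.75% → €21.14
Office chair €491.27: home furniture, €175.00 or more → 5.75% → €28.25
Subtotal = €1139.65; tax = €52.23; total due = €1191.88

€1191.88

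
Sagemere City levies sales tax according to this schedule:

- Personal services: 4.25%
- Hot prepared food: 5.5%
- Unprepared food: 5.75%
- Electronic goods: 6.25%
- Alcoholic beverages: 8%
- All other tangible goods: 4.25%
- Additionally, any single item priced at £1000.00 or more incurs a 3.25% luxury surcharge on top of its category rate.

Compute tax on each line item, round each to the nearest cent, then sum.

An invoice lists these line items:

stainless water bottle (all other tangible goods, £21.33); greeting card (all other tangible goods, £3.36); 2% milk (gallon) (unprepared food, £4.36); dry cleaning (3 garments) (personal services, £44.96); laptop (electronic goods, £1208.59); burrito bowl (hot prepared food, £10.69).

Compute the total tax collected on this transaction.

£118.62

Stainless water bottle £21.33: all other tangible goods → 4.25% → £0.91
Greeting card £3.36: all other tangible goods → 4.25% → £0.14
2% milk (gallon) £4.36: unprepared food → 5.75% → £0.25
Dry cleaning (3 garments) £44.96: personal services → 4.25% → £1.91
Laptop £1208.59: electronic goods → 6.25% + 3.25% surcharge = 9.5% → £114.82
Burrito bowl £10.69: hot prepared food → 5.5% → £0.59
Total tax = £0.91 + £0.14 + £0.25 + £1.91 + £114.82 + £0.59 = £118.62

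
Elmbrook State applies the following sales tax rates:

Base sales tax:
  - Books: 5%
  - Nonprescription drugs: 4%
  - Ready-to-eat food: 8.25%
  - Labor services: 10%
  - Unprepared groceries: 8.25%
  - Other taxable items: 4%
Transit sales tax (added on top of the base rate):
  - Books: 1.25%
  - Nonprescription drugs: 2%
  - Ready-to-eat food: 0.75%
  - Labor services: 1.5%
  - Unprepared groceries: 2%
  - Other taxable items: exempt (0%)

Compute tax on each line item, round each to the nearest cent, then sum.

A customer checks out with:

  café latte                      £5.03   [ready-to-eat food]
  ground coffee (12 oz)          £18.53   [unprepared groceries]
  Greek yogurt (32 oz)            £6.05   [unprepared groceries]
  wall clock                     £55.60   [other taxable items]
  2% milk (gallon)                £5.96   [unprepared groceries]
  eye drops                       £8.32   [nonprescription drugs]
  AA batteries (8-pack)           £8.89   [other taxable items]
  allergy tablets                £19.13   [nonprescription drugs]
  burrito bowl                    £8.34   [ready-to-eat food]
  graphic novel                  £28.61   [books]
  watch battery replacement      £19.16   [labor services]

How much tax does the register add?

Café latte £5.03: ready-to-eat food → 8.25% + 0.75% transit = 9% → £0.45
Ground coffee (12 oz) £18.53: unprepared groceries → 8.25% + 2% transit = 10.25% → £1.90
Greek yogurt (32 oz) £6.05: unprepared groceries → 8.25% + 2% transit = 10.25% → £0.62
Wall clock £55.60: other taxable items → 4% + 0% transit = 4% → £2.22
2% milk (gallon) £5.96: unprepared groceries → 8.25% + 2% transit = 10.25% → £0.61
Eye drops £8.32: nonprescription drugs → 4% + 2% transit = 6% → £0.50
AA batteries (8-pack) £8.89: other taxable items → 4% + 0% transit = 4% → £0.36
Allergy tablets £19.13: nonprescription drugs → 4% + 2% transit = 6% → £1.15
Burrito bowl £8.34: ready-to-eat food → 8.25% + 0.75% transit = 9% → £0.75
Graphic novel £28.61: books → 5% + 1.25% transit = 6.25% → £1.79
Watch battery replacement £19.16: labor services → 10% + 1.5% transit = 11.5% → £2.20
Total tax = £0.45 + £1.90 + £0.62 + £2.22 + £0.61 + £0.50 + £0.36 + £1.15 + £0.75 + £1.79 + £2.20 = £12.55

£12.55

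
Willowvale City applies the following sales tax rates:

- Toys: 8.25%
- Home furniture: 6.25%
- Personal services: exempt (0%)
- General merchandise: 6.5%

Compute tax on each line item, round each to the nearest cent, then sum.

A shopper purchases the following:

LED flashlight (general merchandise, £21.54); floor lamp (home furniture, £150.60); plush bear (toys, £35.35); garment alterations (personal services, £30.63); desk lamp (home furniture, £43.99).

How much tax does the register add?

£16.48

LED flashlight £21.54: general merchandise → 6.5% → £1.40
Floor lamp £150.60: home furniture → 6.25% → £9.41
Plush bear £35.35: toys → 8.25% → £2.92
Garment alterations £30.63: personal services → 0% → £0.00
Desk lamp £43.99: home furniture → 6.25% → £2.75
Total tax = £1.40 + £9.41 + £2.92 + £2.75 = £16.48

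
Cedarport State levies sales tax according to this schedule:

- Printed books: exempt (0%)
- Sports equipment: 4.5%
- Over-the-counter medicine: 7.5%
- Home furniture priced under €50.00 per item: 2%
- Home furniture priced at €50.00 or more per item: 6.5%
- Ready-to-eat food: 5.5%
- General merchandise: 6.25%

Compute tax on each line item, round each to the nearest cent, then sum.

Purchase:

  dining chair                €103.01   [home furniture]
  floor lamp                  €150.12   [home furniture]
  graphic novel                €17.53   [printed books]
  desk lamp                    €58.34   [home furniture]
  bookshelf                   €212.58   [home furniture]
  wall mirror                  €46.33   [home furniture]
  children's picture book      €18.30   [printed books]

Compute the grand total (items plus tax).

€641.21

Dining chair €103.01: home furniture, €50.00 or more → 6.5% → €6.70
Floor lamp €150.12: home furniture, €50.00 or more → 6.5% → €9.76
Graphic novel €17.53: printed books → 0% → €0.00
Desk lamp €58.34: home furniture, €50.00 or more → 6.5% → €3.79
Bookshelf €212.58: home furniture, €50.00 or more → 6.5% → €13.82
Wall mirror €46.33: home furniture, under €50.00 → 2% → €0.93
Children's picture book €18.30: printed books → 0% → €0.00
Subtotal = €606.21; tax = €35.00; total due = €641.21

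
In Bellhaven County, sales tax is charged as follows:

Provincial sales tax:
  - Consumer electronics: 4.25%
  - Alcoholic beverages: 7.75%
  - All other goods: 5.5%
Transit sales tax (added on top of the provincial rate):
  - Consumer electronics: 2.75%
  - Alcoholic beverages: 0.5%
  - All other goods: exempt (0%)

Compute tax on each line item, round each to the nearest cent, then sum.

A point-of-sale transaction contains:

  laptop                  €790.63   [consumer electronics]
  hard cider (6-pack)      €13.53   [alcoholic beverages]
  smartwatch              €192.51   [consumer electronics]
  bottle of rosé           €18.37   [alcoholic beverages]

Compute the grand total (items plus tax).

Laptop €790.63: consumer electronics → 4.25% + 2.75% transit = 7% → €55.34
Hard cider (6-pack) €13.53: alcoholic beverages → 7.75% + 0.5% transit = 8.25% → €1.12
Smartwatch €192.51: consumer electronics → 4.25% + 2.75% transit = 7% → €13.48
Bottle of rosé €18.37: alcoholic beverages → 7.75% + 0.5% transit = 8.25% → €1.52
Subtotal = €1015.04; tax = €71.46; total due = €1086.50

€1086.50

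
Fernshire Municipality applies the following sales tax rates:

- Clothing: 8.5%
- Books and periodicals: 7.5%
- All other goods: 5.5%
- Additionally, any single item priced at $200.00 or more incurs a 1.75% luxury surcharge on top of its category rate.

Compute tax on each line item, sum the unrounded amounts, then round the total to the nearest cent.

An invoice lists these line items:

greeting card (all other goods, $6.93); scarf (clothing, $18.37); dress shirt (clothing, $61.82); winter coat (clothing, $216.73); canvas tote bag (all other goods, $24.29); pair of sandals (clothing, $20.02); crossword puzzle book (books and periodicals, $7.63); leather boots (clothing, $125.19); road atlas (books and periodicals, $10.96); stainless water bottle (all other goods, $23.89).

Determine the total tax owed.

$45.80

Greeting card $6.93: all other goods → 5.5% → $0.38115
Scarf $18.37: clothing → 8.5% → $1.56145
Dress shirt $61.82: clothing → 8.5% → $5.2547
Winter coat $216.73: clothing → 8.5% + 1.75% surcharge = 10.25% → $22.214825
Canvas tote bag $24.29: all other goods → 5.5% → $1.33595
Pair of sandals $20.02: clothing → 8.5% → $1.7017
Crossword puzzle book $7.63: books and periodicals → 7.5% → $0.57225
Leather boots $125.19: clothing → 8.5% → $10.64115
Road atlas $10.96: books and periodicals → 7.5% → $0.822
Stainless water bottle $23.89: all other goods → 5.5% → $1.31395
Unrounded tax sum = $45.799125 → $45.80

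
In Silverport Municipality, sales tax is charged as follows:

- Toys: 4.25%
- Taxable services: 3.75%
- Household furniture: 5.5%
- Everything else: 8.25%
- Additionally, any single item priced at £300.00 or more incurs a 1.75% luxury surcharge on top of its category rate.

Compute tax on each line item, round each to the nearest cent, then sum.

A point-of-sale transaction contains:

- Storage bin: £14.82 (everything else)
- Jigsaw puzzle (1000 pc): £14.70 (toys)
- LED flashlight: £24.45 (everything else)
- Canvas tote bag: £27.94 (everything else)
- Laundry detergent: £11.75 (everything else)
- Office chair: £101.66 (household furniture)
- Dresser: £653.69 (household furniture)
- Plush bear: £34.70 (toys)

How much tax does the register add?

£61.59

Storage bin £14.82: everything else → 8.25% → £1.22
Jigsaw puzzle (1000 pc) £14.70: toys → 4.25% → £0.62
LED flashlight £24.45: everything else → 8.25% → £2.02
Canvas tote bag £27.94: everything else → 8.25% → £2.31
Laundry detergent £11.75: everything else → 8.25% → £0.97
Office chair £101.66: household furniture → 5.5% → £5.59
Dresser £653.69: household furniture → 5.5% + 1.75% surcharge = 7.25% → £47.39
Plush bear £34.70: toys → 4.25% → £1.47
Total tax = £1.22 + £0.62 + £2.02 + £2.31 + £0.97 + £5.59 + £47.39 + £1.47 = £61.59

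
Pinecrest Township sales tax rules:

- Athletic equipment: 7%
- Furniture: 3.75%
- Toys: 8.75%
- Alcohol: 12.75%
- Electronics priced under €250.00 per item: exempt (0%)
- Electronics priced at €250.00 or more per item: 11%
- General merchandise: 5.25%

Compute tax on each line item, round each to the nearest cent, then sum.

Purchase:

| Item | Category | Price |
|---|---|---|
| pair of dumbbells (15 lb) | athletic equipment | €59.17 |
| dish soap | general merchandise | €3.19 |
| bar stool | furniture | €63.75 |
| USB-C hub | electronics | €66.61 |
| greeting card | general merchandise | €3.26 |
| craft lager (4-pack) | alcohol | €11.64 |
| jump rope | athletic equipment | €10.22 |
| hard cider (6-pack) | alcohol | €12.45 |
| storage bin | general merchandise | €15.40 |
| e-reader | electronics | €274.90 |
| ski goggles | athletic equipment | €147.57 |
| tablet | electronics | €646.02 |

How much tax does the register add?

€123.10

Pair of dumbbells (15 lb) €59.17: athletic equipment → 7% → €4.14
Dish soap €3.19: general merchandise → 5.25% → €0.17
Bar stool €63.75: furniture → 3.75% → €2.39
USB-C hub €66.61: electronics, under €250.00 → 0% → €0.00
Greeting card €3.26: general merchandise → 5.25% → €0.17
Craft lager (4-pack) €11.64: alcohol → 12.75% → €1.48
Jump rope €10.22: athletic equipment → 7% → €0.72
Hard cider (6-pack) €12.45: alcohol → 12.75% → €1.59
Storage bin €15.40: general merchandise → 5.25% → €0.81
E-reader €274.90: electronics, €250.00 or more → 11% → €30.24
Ski goggles €147.57: athletic equipment → 7% → €10.33
Tablet €646.02: electronics, €250.00 or more → 11% → €71.06
Total tax = €4.14 + €0.17 + €2.39 + €0.17 + €1.48 + €0.72 + €1.59 + €0.81 + €30.24 + €10.33 + €71.06 = €123.10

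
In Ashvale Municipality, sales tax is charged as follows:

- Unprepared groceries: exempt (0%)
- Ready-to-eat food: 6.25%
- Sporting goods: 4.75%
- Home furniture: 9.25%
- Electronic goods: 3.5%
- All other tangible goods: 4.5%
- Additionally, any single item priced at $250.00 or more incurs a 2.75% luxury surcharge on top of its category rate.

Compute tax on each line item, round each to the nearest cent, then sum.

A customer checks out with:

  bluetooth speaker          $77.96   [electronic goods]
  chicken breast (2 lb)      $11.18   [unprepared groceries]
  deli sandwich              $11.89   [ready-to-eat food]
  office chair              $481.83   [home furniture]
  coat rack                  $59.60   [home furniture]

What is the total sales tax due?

Bluetooth speaker $77.96: electronic goods → 3.5% → $2.73
Chicken breast (2 lb) $11.18: unprepared groceries → 0% → $0.00
Deli sandwich $11.89: ready-to-eat food → 6.25% → $0.74
Office chair $481.83: home furniture → 9.25% + 2.75% surcharge = 12% → $57.82
Coat rack $59.60: home furniture → 9.25% → $5.51
Total tax = $2.73 + $0.74 + $57.82 + $5.51 = $66.80

$66.80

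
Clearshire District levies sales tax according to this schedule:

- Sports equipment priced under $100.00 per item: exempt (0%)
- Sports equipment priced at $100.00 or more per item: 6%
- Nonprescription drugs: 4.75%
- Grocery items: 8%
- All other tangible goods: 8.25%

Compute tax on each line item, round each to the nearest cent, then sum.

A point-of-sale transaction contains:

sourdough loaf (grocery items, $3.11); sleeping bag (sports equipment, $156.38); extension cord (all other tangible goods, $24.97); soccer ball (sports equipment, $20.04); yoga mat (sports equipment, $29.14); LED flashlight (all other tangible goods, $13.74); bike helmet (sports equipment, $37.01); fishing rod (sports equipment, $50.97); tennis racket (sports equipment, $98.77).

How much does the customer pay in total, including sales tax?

Sourdough loaf $3.11: grocery items → 8% → $0.25
Sleeping bag $156.38: sports equipment, $100.00 or more → 6% → $9.38
Extension cord $24.97: all other tangible goods → 8.25% → $2.06
Soccer ball $20.04: sports equipment, under $100.00 → 0% → $0.00
Yoga mat $29.14: sports equipment, under $100.00 → 0% → $0.00
LED flashlight $13.74: all other tangible goods → 8.25% → $1.13
Bike helmet $37.01: sports equipment, under $100.00 → 0% → $0.00
Fishing rod $50.97: sports equipment, under $100.00 → 0% → $0.00
Tennis racket $98.77: sports equipment, under $100.00 → 0% → $0.00
Subtotal = $434.13; tax = $12.82; total due = $446.95

$446.95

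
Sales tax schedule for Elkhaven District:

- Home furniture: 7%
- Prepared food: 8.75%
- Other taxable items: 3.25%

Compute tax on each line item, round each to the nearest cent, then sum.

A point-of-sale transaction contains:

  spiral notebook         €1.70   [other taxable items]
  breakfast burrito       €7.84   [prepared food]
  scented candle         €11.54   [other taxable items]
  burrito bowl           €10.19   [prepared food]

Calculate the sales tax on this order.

€2.02

Spiral notebook €1.70: other taxable items → 3.25% → €0.06
Breakfast burrito €7.84: prepared food → 8.75% → €0.69
Scented candle €11.54: other taxable items → 3.25% → €0.38
Burrito bowl €10.19: prepared food → 8.75% → €0.89
Total tax = €0.06 + €0.69 + €0.38 + €0.89 = €2.02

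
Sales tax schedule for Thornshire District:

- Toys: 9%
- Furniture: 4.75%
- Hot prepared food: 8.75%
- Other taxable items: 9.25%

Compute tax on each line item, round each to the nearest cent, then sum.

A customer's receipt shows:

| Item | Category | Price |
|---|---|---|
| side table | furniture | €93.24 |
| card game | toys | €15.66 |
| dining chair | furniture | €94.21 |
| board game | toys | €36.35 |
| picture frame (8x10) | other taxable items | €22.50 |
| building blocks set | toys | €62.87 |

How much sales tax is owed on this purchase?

€21.32

Side table €93.24: furniture → 4.75% → €4.43
Card game €15.66: toys → 9% → €1.41
Dining chair €94.21: furniture → 4.75% → €4.47
Board game €36.35: toys → 9% → €3.27
Picture frame (8x10) €22.50: other taxable items → 9.25% → €2.08
Building blocks set €62.87: toys → 9% → €5.66
Total tax = €4.43 + €1.41 + €4.47 + €3.27 + €2.08 + €5.66 = €21.32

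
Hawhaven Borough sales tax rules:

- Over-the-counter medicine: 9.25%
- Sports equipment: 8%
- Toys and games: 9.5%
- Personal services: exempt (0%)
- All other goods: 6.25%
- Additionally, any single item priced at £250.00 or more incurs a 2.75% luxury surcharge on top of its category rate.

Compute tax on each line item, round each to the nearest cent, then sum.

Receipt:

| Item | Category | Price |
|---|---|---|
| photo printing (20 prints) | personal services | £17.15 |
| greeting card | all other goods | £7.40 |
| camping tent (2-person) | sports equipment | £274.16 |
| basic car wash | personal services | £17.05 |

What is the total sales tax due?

Photo printing (20 prints) £17.15: personal services → 0% → £0.00
Greeting card £7.40: all other goods → 6.25% → £0.46
Camping tent (2-person) £274.16: sports equipment → 8% + 2.75% surcharge = 10.75% → £29.47
Basic car wash £17.05: personal services → 0% → £0.00
Total tax = £0.46 + £29.47 = £29.93

£29.93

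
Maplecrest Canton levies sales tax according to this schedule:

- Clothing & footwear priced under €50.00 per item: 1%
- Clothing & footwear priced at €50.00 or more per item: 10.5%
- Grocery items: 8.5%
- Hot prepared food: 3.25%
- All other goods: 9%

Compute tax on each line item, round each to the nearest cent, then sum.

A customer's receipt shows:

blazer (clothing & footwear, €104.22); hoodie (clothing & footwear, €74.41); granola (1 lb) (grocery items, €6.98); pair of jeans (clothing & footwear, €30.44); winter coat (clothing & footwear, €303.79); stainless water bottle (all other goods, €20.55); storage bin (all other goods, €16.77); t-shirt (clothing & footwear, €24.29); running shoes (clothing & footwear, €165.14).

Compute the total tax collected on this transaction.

€72.48

Blazer €104.22: clothing & footwear, €50.00 or more → 10.5% → €10.94
Hoodie €74.41: clothing & footwear, €50.00 or more → 10.5% → €7.81
Granola (1 lb) €6.98: grocery items → 8.5% → €0.59
Pair of jeans €30.44: clothing & footwear, under €50.00 → 1% → €0.30
Winter coat €303.79: clothing & footwear, €50.00 or more → 10.5% → €31.90
Stainless water bottle €20.55: all other goods → 9% → €1.85
Storage bin €16.77: all other goods → 9% → €1.51
T-shirt €24.29: clothing & footwear, under €50.00 → 1% → €0.24
Running shoes €165.14: clothing & footwear, €50.00 or more → 10.5% → €17.34
Total tax = €10.94 + €7.81 + €0.59 + €0.30 + €31.90 + €1.85 + €1.51 + €0.24 + €17.34 = €72.48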